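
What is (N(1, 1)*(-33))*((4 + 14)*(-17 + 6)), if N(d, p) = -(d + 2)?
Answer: -19602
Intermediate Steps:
N(d, p) = -2 - d (N(d, p) = -(2 + d) = -2 - d)
(N(1, 1)*(-33))*((4 + 14)*(-17 + 6)) = ((-2 - 1*1)*(-33))*((4 + 14)*(-17 + 6)) = ((-2 - 1)*(-33))*(18*(-11)) = -3*(-33)*(-198) = 99*(-198) = -19602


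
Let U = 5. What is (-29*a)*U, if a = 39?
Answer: -5655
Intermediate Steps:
(-29*a)*U = -29*39*5 = -1131*5 = -5655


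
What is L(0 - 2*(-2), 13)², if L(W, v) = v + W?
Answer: 289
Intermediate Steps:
L(W, v) = W + v
L(0 - 2*(-2), 13)² = ((0 - 2*(-2)) + 13)² = ((0 + 4) + 13)² = (4 + 13)² = 17² = 289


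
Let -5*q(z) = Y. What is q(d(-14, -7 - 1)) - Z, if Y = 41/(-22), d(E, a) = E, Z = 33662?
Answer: -3702779/110 ≈ -33662.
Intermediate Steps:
Y = -41/22 (Y = 41*(-1/22) = -41/22 ≈ -1.8636)
q(z) = 41/110 (q(z) = -1/5*(-41/22) = 41/110)
q(d(-14, -7 - 1)) - Z = 41/110 - 1*33662 = 41/110 - 33662 = -3702779/110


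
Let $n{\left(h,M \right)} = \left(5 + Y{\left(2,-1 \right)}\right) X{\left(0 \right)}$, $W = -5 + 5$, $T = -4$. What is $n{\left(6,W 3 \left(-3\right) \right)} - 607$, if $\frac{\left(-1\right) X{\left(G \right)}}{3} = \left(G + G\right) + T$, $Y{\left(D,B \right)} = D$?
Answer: $-523$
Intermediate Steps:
$W = 0$
$X{\left(G \right)} = 12 - 6 G$ ($X{\left(G \right)} = - 3 \left(\left(G + G\right) - 4\right) = - 3 \left(2 G - 4\right) = - 3 \left(-4 + 2 G\right) = 12 - 6 G$)
$n{\left(h,M \right)} = 84$ ($n{\left(h,M \right)} = \left(5 + 2\right) \left(12 - 0\right) = 7 \left(12 + 0\right) = 7 \cdot 12 = 84$)
$n{\left(6,W 3 \left(-3\right) \right)} - 607 = 84 - 607 = -523$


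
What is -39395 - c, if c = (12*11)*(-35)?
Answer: -34775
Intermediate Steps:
c = -4620 (c = 132*(-35) = -4620)
-39395 - c = -39395 - 1*(-4620) = -39395 + 4620 = -34775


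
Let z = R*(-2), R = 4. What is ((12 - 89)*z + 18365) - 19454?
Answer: -473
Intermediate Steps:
z = -8 (z = 4*(-2) = -8)
((12 - 89)*z + 18365) - 19454 = ((12 - 89)*(-8) + 18365) - 19454 = (-77*(-8) + 18365) - 19454 = (616 + 18365) - 19454 = 18981 - 19454 = -473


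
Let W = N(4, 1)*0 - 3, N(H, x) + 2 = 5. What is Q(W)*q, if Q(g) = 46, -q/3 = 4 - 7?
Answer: 414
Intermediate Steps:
N(H, x) = 3 (N(H, x) = -2 + 5 = 3)
W = -3 (W = 3*0 - 3 = 0 - 3 = -3)
q = 9 (q = -3*(4 - 7) = -3*(-3) = 9)
Q(W)*q = 46*9 = 414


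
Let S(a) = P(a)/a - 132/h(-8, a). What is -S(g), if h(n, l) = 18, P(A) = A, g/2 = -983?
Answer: 19/3 ≈ 6.3333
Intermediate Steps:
g = -1966 (g = 2*(-983) = -1966)
S(a) = -19/3 (S(a) = a/a - 132/18 = 1 - 132*1/18 = 1 - 22/3 = -19/3)
-S(g) = -1*(-19/3) = 19/3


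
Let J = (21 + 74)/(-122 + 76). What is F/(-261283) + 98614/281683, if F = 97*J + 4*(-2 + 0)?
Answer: 1187942809241/3385553047294 ≈ 0.35089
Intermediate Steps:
J = -95/46 (J = 95/(-46) = 95*(-1/46) = -95/46 ≈ -2.0652)
F = -9583/46 (F = 97*(-95/46) + 4*(-2 + 0) = -9215/46 + 4*(-2) = -9215/46 - 8 = -9583/46 ≈ -208.33)
F/(-261283) + 98614/281683 = -9583/46/(-261283) + 98614/281683 = -9583/46*(-1/261283) + 98614*(1/281683) = 9583/12019018 + 98614/281683 = 1187942809241/3385553047294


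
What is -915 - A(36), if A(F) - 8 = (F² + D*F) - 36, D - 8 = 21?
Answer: -3227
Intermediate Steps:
D = 29 (D = 8 + 21 = 29)
A(F) = -28 + F² + 29*F (A(F) = 8 + ((F² + 29*F) - 36) = 8 + (-36 + F² + 29*F) = -28 + F² + 29*F)
-915 - A(36) = -915 - (-28 + 36² + 29*36) = -915 - (-28 + 1296 + 1044) = -915 - 1*2312 = -915 - 2312 = -3227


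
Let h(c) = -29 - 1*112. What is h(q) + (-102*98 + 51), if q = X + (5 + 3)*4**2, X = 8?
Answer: -10086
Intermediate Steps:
q = 136 (q = 8 + (5 + 3)*4**2 = 8 + 8*16 = 8 + 128 = 136)
h(c) = -141 (h(c) = -29 - 112 = -141)
h(q) + (-102*98 + 51) = -141 + (-102*98 + 51) = -141 + (-9996 + 51) = -141 - 9945 = -10086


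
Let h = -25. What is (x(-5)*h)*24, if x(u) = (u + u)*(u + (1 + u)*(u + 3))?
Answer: 18000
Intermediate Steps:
x(u) = 2*u*(u + (1 + u)*(3 + u)) (x(u) = (2*u)*(u + (1 + u)*(3 + u)) = 2*u*(u + (1 + u)*(3 + u)))
(x(-5)*h)*24 = ((2*(-5)*(3 + (-5)² + 5*(-5)))*(-25))*24 = ((2*(-5)*(3 + 25 - 25))*(-25))*24 = ((2*(-5)*3)*(-25))*24 = -30*(-25)*24 = 750*24 = 18000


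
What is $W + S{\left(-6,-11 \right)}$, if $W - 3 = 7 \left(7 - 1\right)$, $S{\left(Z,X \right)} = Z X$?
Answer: $111$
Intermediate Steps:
$S{\left(Z,X \right)} = X Z$
$W = 45$ ($W = 3 + 7 \left(7 - 1\right) = 3 + 7 \cdot 6 = 3 + 42 = 45$)
$W + S{\left(-6,-11 \right)} = 45 - -66 = 45 + 66 = 111$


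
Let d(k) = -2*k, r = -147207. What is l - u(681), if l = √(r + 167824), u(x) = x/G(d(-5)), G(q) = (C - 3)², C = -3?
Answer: -227/12 + √20617 ≈ 124.67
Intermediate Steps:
G(q) = 36 (G(q) = (-3 - 3)² = (-6)² = 36)
u(x) = x/36
l = √20617 (l = √(-147207 + 167824) = √20617 ≈ 143.59)
l - u(681) = √20617 - 681/36 = √20617 - 1*227/12 = √20617 - 227/12 = -227/12 + √20617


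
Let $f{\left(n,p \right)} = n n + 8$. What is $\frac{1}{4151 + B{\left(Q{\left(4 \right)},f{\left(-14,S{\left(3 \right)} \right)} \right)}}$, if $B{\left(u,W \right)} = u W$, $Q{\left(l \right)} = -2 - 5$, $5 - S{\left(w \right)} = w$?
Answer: $\frac{1}{2723} \approx 0.00036724$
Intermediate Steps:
$S{\left(w \right)} = 5 - w$
$f{\left(n,p \right)} = 8 + n^{2}$ ($f{\left(n,p \right)} = n^{2} + 8 = 8 + n^{2}$)
$Q{\left(l \right)} = -7$ ($Q{\left(l \right)} = -2 - 5 = -7$)
$B{\left(u,W \right)} = W u$
$\frac{1}{4151 + B{\left(Q{\left(4 \right)},f{\left(-14,S{\left(3 \right)} \right)} \right)}} = \frac{1}{4151 + \left(8 + \left(-14\right)^{2}\right) \left(-7\right)} = \frac{1}{4151 + \left(8 + 196\right) \left(-7\right)} = \frac{1}{4151 + 204 \left(-7\right)} = \frac{1}{4151 - 1428} = \frac{1}{2723}$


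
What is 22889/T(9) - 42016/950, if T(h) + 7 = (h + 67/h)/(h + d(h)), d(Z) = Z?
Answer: -891011219/234175 ≈ -3804.9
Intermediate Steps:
T(h) = -7 + (h + 67/h)/(2*h) (T(h) = -7 + (h + 67/h)/(h + h) = -7 + (h + 67/h)/((2*h)) = -7 + (h + 67/h)*(1/(2*h)) = -7 + (h + 67/h)/(2*h))
22889/T(9) - 42016/950 = 22889/(-13/2 + (67/2)/9**2) - 42016/950 = 22889/(-13/2 + (67/2)*(1/81)) - 42016*1/950 = 22889/(-13/2 + 67/162) - 21008/475 = 22889/(-493/81) - 21008/475 = 22889*(-81/493) - 21008/475 = -1854009/493 - 21008/475 = -891011219/234175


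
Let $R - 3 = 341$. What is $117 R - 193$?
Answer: $40055$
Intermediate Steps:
$R = 344$ ($R = 3 + 341 = 344$)
$117 R - 193 = 117 \cdot 344 - 193 = 40248 - 193 = 40055$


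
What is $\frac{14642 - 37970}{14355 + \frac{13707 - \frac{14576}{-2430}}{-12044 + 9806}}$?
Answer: $- \frac{63432797760}{39017024057} \approx -1.6258$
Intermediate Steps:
$\frac{14642 - 37970}{14355 + \frac{13707 - \frac{14576}{-2430}}{-12044 + 9806}} = - \frac{23328}{14355 + \frac{13707 - - \frac{7288}{1215}}{-2238}} = - \frac{23328}{14355 + \left(13707 + \frac{7288}{1215}\right) \left(- \frac{1}{2238}\right)} = - \frac{23328}{14355 + \frac{16661293}{1215} \left(- \frac{1}{2238}\right)} = - \frac{23328}{14355 - \frac{16661293}{2719170}} = - \frac{23328}{\frac{39017024057}{2719170}} = \left(-23328\right) \frac{2719170}{39017024057} = - \frac{63432797760}{39017024057}$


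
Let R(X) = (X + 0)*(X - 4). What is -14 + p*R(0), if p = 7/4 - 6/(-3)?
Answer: -14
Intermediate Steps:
R(X) = X*(-4 + X)
p = 15/4 (p = 7*(¼) - 6*(-⅓) = 7/4 + 2 = 15/4 ≈ 3.7500)
-14 + p*R(0) = -14 + 15*(0*(-4 + 0))/4 = -14 + 15*(0*(-4))/4 = -14 + (15/4)*0 = -14 + 0 = -14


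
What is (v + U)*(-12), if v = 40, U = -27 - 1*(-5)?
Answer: -216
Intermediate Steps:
U = -22 (U = -27 + 5 = -22)
(v + U)*(-12) = (40 - 22)*(-12) = 18*(-12) = -216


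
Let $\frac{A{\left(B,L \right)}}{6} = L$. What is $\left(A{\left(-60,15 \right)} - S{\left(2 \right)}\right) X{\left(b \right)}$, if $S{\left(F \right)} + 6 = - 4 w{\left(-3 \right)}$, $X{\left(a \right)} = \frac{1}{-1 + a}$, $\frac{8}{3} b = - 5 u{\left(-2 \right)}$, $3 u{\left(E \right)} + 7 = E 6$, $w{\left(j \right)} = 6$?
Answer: $\frac{320}{29} \approx 11.034$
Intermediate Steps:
$A{\left(B,L \right)} = 6 L$
$u{\left(E \right)} = - \frac{7}{3} + 2 E$ ($u{\left(E \right)} = - \frac{7}{3} + \frac{E 6}{3} = - \frac{7}{3} + \frac{6 E}{3} = - \frac{7}{3} + 2 E$)
$b = \frac{95}{8}$ ($b = \frac{3 \left(- 5 \left(- \frac{7}{3} + 2 \left(-2\right)\right)\right)}{8} = \frac{3 \left(- 5 \left(- \frac{7}{3} - 4\right)\right)}{8} = \frac{3 \left(\left(-5\right) \left(- \frac{19}{3}\right)\right)}{8} = \frac{3}{8} \cdot \frac{95}{3} = \frac{95}{8} \approx 11.875$)
$S{\left(F \right)} = -30$ ($S{\left(F \right)} = -6 - 24 = -30$)
$\left(A{\left(-60,15 \right)} - S{\left(2 \right)}\right) X{\left(b \right)} = \frac{6 \cdot 15 - -30}{-1 + \frac{95}{8}} = \frac{90 + 30}{\frac{87}{8}} = 120 \cdot \frac{8}{87} = \frac{320}{29}$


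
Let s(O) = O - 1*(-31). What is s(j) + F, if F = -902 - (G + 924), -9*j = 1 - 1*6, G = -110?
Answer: -15160/9 ≈ -1684.4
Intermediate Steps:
j = 5/9 (j = -(1 - 1*6)/9 = -(1 - 6)/9 = -1/9*(-5) = 5/9 ≈ 0.55556)
F = -1716 (F = -902 - (-110 + 924) = -902 - 1*814 = -902 - 814 = -1716)
s(O) = 31 + O (s(O) = O + 31 = 31 + O)
s(j) + F = (31 + 5/9) - 1716 = 284/9 - 1716 = -15160/9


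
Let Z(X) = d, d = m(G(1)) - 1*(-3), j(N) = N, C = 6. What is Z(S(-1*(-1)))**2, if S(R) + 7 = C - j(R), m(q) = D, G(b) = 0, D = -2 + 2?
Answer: 9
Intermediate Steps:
D = 0
m(q) = 0
d = 3 (d = 0 - 1*(-3) = 0 + 3 = 3)
S(R) = -1 - R (S(R) = -7 + (6 - R) = -1 - R)
Z(X) = 3
Z(S(-1*(-1)))**2 = 3**2 = 9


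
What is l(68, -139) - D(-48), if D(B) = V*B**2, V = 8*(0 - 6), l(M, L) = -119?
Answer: 110473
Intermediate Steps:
V = -48 (V = 8*(-6) = -48)
D(B) = -48*B**2
l(68, -139) - D(-48) = -119 - (-48)*(-48)**2 = -119 - (-48)*2304 = -119 - 1*(-110592) = -119 + 110592 = 110473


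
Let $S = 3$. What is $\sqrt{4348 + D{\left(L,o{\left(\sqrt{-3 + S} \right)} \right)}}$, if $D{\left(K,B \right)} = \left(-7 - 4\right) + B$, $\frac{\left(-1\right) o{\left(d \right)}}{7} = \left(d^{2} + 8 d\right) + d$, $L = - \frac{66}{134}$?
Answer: $\sqrt{4337} \approx 65.856$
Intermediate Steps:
$L = - \frac{33}{67}$ ($L = \left(-66\right) \frac{1}{134} = - \frac{33}{67} \approx -0.49254$)
$o{\left(d \right)} = - 63 d - 7 d^{2}$ ($o{\left(d \right)} = - 7 \left(\left(d^{2} + 8 d\right) + d\right) = - 7 \left(d^{2} + 9 d\right) = - 63 d - 7 d^{2}$)
$D{\left(K,B \right)} = -11 + B$
$\sqrt{4348 + D{\left(L,o{\left(\sqrt{-3 + S} \right)} \right)}} = \sqrt{4348 - \left(11 + 7 \sqrt{-3 + 3} \left(9 + \sqrt{-3 + 3}\right)\right)} = \sqrt{4348 - \left(11 + 7 \sqrt{0} \left(9 + \sqrt{0}\right)\right)} = \sqrt{4348 - \left(11 + 0 \left(9 + 0\right)\right)} = \sqrt{4348 - \left(11 + 0 \cdot 9\right)} = \sqrt{4348 + \left(-11 + 0\right)} = \sqrt{4348 - 11} = \sqrt{4337}$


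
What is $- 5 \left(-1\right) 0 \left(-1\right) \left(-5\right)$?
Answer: $0$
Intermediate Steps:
$- 5 \left(-1\right) 0 \left(-1\right) \left(-5\right) = - 5 \cdot 0 \left(-1\right) \left(-5\right) = \left(-5\right) 0 \left(-5\right) = 0 \left(-5\right) = 0$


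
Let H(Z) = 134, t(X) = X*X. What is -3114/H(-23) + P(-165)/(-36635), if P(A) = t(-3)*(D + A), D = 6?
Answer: -56944818/2454545 ≈ -23.200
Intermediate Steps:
t(X) = X²
P(A) = 54 + 9*A (P(A) = (-3)²*(6 + A) = 9*(6 + A) = 54 + 9*A)
-3114/H(-23) + P(-165)/(-36635) = -3114/134 + (54 + 9*(-165))/(-36635) = -3114*1/134 + (54 - 1485)*(-1/36635) = -1557/67 - 1431*(-1/36635) = -1557/67 + 1431/36635 = -56944818/2454545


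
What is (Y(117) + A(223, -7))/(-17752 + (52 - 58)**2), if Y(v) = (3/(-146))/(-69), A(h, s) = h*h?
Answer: -166989983/59490328 ≈ -2.8070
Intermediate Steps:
A(h, s) = h**2
Y(v) = 1/3358 (Y(v) = (3*(-1/146))*(-1/69) = -3/146*(-1/69) = 1/3358)
(Y(117) + A(223, -7))/(-17752 + (52 - 58)**2) = (1/3358 + 223**2)/(-17752 + (52 - 58)**2) = (1/3358 + 49729)/(-17752 + (-6)**2) = 166989983/(3358*(-17752 + 36)) = (166989983/3358)/(-17716) = (166989983/3358)*(-1/17716) = -166989983/59490328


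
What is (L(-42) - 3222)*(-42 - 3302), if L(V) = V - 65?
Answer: 11132176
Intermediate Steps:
L(V) = -65 + V
(L(-42) - 3222)*(-42 - 3302) = ((-65 - 42) - 3222)*(-42 - 3302) = (-107 - 3222)*(-3344) = -3329*(-3344) = 11132176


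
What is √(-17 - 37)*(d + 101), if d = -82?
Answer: 57*I*√6 ≈ 139.62*I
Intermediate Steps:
√(-17 - 37)*(d + 101) = √(-17 - 37)*(-82 + 101) = √(-54)*19 = (3*I*√6)*19 = 57*I*√6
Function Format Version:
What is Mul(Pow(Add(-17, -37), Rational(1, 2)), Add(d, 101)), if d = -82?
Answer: Mul(57, I, Pow(6, Rational(1, 2))) ≈ Mul(139.62, I)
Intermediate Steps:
Mul(Pow(Add(-17, -37), Rational(1, 2)), Add(d, 101)) = Mul(Pow(Add(-17, -37), Rational(1, 2)), Add(-82, 101)) = Mul(Pow(-54, Rational(1, 2)), 19) = Mul(Mul(3, I, Pow(6, Rational(1, 2))), 19) = Mul(57, I, Pow(6, Rational(1, 2)))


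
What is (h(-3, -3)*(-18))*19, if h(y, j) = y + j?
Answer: 2052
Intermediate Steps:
h(y, j) = j + y
(h(-3, -3)*(-18))*19 = ((-3 - 3)*(-18))*19 = -6*(-18)*19 = 108*19 = 2052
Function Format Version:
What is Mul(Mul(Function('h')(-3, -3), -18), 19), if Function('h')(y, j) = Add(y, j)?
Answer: 2052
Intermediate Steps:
Function('h')(y, j) = Add(j, y)
Mul(Mul(Function('h')(-3, -3), -18), 19) = Mul(Mul(Add(-3, -3), -18), 19) = Mul(Mul(-6, -18), 19) = Mul(108, 19) = 2052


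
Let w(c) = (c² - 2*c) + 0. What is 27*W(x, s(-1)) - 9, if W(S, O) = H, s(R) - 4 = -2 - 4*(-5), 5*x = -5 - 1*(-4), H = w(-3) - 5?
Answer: 261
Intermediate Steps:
w(c) = c² - 2*c
H = 10 (H = -3*(-2 - 3) - 5 = -3*(-5) - 5 = 15 - 5 = 10)
x = -⅕ (x = (-5 - 1*(-4))/5 = (-5 + 4)/5 = (⅕)*(-1) = -⅕ ≈ -0.20000)
s(R) = 22 (s(R) = 4 + (-2 - 4*(-5)) = 4 + (-2 + 20) = 4 + 18 = 22)
W(S, O) = 10
27*W(x, s(-1)) - 9 = 27*10 - 9 = 270 - 9 = 261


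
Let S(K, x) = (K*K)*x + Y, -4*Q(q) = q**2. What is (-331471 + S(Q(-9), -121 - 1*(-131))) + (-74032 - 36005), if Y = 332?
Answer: -3496603/8 ≈ -4.3708e+5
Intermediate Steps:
Q(q) = -q**2/4
S(K, x) = 332 + x*K**2 (S(K, x) = (K*K)*x + 332 = K**2*x + 332 = x*K**2 + 332 = 332 + x*K**2)
(-331471 + S(Q(-9), -121 - 1*(-131))) + (-74032 - 36005) = (-331471 + (332 + (-121 - 1*(-131))*(-1/4*(-9)**2)**2)) + (-74032 - 36005) = (-331471 + (332 + (-121 + 131)*(-1/4*81)**2)) - 110037 = (-331471 + (332 + 10*(-81/4)**2)) - 110037 = (-331471 + (332 + 10*(6561/16))) - 110037 = (-331471 + (332 + 32805/8)) - 110037 = (-331471 + 35461/8) - 110037 = -2616307/8 - 110037 = -3496603/8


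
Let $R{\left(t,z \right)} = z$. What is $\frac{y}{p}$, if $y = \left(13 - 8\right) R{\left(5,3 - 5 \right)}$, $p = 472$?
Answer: $- \frac{5}{236} \approx -0.021186$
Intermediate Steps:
$y = -10$ ($y = \left(13 - 8\right) \left(3 - 5\right) = 5 \left(-2\right) = -10$)
$\frac{y}{p} = - \frac{10}{472} = \left(-10\right) \frac{1}{472} = - \frac{5}{236}$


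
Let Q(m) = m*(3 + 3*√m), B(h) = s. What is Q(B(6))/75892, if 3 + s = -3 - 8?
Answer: -21/37946 - 21*I*√14/37946 ≈ -0.00055342 - 0.0020707*I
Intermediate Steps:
s = -14 (s = -3 + (-3 - 8) = -3 - 11 = -14)
B(h) = -14
Q(B(6))/75892 = (3*(-14) + 3*(-14)^(3/2))/75892 = (-42 + 3*(-14*I*√14))*(1/75892) = (-42 - 42*I*√14)*(1/75892) = -21/37946 - 21*I*√14/37946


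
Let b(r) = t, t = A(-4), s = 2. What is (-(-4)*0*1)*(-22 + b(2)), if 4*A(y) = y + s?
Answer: 0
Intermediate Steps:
A(y) = ½ + y/4 (A(y) = (y + 2)/4 = (2 + y)/4 = ½ + y/4)
t = -½ (t = ½ + (¼)*(-4) = ½ - 1 = -½ ≈ -0.50000)
b(r) = -½
(-(-4)*0*1)*(-22 + b(2)) = (-(-4)*0*1)*(-22 - ½) = (-4*0*1)*(-45/2) = (0*1)*(-45/2) = 0*(-45/2) = 0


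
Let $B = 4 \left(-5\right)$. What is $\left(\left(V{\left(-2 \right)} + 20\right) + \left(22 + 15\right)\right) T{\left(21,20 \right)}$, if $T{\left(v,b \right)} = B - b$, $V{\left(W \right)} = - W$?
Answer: $-2360$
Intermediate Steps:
$B = -20$
$T{\left(v,b \right)} = -20 - b$
$\left(\left(V{\left(-2 \right)} + 20\right) + \left(22 + 15\right)\right) T{\left(21,20 \right)} = \left(\left(\left(-1\right) \left(-2\right) + 20\right) + \left(22 + 15\right)\right) \left(-20 - 20\right) = \left(\left(2 + 20\right) + 37\right) \left(-20 - 20\right) = \left(22 + 37\right) \left(-40\right) = 59 \left(-40\right) = -2360$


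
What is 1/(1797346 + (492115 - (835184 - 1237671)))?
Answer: 1/2691948 ≈ 3.7148e-7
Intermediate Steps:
1/(1797346 + (492115 - (835184 - 1237671))) = 1/(1797346 + (492115 - 1*(-402487))) = 1/(1797346 + (492115 + 402487)) = 1/(1797346 + 894602) = 1/2691948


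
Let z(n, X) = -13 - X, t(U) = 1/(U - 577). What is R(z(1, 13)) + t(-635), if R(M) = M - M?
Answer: -1/1212 ≈ -0.00082508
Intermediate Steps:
t(U) = 1/(-577 + U)
R(M) = 0
R(z(1, 13)) + t(-635) = 0 + 1/(-577 - 635) = 0 + 1/(-1212) = 0 - 1/1212 = -1/1212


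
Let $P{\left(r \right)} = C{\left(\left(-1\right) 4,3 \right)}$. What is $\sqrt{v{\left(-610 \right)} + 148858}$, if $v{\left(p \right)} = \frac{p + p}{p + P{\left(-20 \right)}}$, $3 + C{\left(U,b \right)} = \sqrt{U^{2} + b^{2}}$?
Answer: $\frac{\sqrt{859815398}}{76} \approx 385.82$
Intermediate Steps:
$C{\left(U,b \right)} = -3 + \sqrt{U^{2} + b^{2}}$
$P{\left(r \right)} = 2$ ($P{\left(r \right)} = -3 + \sqrt{\left(\left(-1\right) 4\right)^{2} + 3^{2}} = -3 + \sqrt{\left(-4\right)^{2} + 9} = -3 + \sqrt{16 + 9} = -3 + \sqrt{25} = -3 + 5 = 2$)
$v{\left(p \right)} = \frac{2 p}{2 + p}$ ($v{\left(p \right)} = \frac{p + p}{p + 2} = \frac{2 p}{2 + p}$)
$\sqrt{v{\left(-610 \right)} + 148858} = \sqrt{2 \left(-610\right) \frac{1}{2 - 610} + 148858} = \sqrt{2 \left(-610\right) \frac{1}{-608} + 148858} = \sqrt{2 \left(-610\right) \left(- \frac{1}{608}\right) + 148858} = \sqrt{\frac{305}{152} + 148858} = \sqrt{\frac{22626721}{152}} = \frac{\sqrt{859815398}}{76}$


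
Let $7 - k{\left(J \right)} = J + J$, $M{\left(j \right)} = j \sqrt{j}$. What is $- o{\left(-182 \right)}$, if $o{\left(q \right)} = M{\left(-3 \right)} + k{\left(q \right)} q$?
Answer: $67522 + 3 i \sqrt{3} \approx 67522.0 + 5.1962 i$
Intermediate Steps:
$M{\left(j \right)} = j^{\frac{3}{2}}$
$k{\left(J \right)} = 7 - 2 J$ ($k{\left(J \right)} = 7 - \left(J + J\right) = 7 - 2 J$)
$o{\left(q \right)} = q \left(7 - 2 q\right) - 3 i \sqrt{3}$ ($o{\left(q \right)} = \left(-3\right)^{\frac{3}{2}} + \left(7 - 2 q\right) q = - 3 i \sqrt{3} + q \left(7 - 2 q\right) = q \left(7 - 2 q\right) - 3 i \sqrt{3}$)
$- o{\left(-182 \right)} = - (\left(-1\right) \left(-182\right) \left(-7 + 2 \left(-182\right)\right) - 3 i \sqrt{3}) = - (\left(-1\right) \left(-182\right) \left(-7 - 364\right) - 3 i \sqrt{3}) = - (\left(-1\right) \left(-182\right) \left(-371\right) - 3 i \sqrt{3}) = - (-67522 - 3 i \sqrt{3}) = 67522 + 3 i \sqrt{3}$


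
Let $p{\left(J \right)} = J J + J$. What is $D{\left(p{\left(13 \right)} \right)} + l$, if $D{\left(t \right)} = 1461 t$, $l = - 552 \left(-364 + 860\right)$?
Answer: $-7890$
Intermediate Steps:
$p{\left(J \right)} = J + J^{2}$ ($p{\left(J \right)} = J^{2} + J = J + J^{2}$)
$l = -273792$ ($l = \left(-552\right) 496 = -273792$)
$D{\left(p{\left(13 \right)} \right)} + l = 1461 \cdot 13 \left(1 + 13\right) - 273792 = 1461 \cdot 13 \cdot 14 - 273792 = 1461 \cdot 182 - 273792 = 265902 - 273792 = -7890$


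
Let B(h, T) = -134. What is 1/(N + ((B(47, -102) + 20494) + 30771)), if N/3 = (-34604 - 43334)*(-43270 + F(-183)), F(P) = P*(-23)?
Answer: 1/9133059785 ≈ 1.0949e-10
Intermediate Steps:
F(P) = -23*P
N = 9133008654 (N = 3*((-34604 - 43334)*(-43270 - 23*(-183))) = 3*(-77938*(-43270 + 4209)) = 3*(-77938*(-39061)) = 3*3044336218 = 9133008654)
1/(N + ((B(47, -102) + 20494) + 30771)) = 1/(9133008654 + ((-134 + 20494) + 30771)) = 1/(9133008654 + (20360 + 30771)) = 1/(9133008654 + 51131) = 1/9133059785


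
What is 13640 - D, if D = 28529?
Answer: -14889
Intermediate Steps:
13640 - D = 13640 - 1*28529 = 13640 - 28529 = -14889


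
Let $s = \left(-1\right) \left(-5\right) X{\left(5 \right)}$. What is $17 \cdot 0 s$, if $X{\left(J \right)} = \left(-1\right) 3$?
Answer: $0$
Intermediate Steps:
$X{\left(J \right)} = -3$
$s = -15$ ($s = \left(-1\right) \left(-5\right) \left(-3\right) = 5 \left(-3\right) = -15$)
$17 \cdot 0 s = 17 \cdot 0 \left(-15\right) = 0 \left(-15\right) = 0$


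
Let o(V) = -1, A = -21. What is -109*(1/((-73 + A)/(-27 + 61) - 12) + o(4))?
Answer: 29212/251 ≈ 116.38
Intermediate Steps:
-109*(1/((-73 + A)/(-27 + 61) - 12) + o(4)) = -109*(1/((-73 - 21)/(-27 + 61) - 12) - 1) = -109*(1/(-94/34 - 12) - 1) = -109*(1/(-94*1/34 - 12) - 1) = -109*(1/(-47/17 - 12) - 1) = -109*(1/(-251/17) - 1) = -109*(-17/251 - 1) = -109*(-268/251) = 29212/251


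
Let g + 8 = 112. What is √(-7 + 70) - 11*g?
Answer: -1144 + 3*√7 ≈ -1136.1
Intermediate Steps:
g = 104 (g = -8 + 112 = 104)
√(-7 + 70) - 11*g = √(-7 + 70) - 11*104 = √63 - 1144 = 3*√7 - 1144 = -1144 + 3*√7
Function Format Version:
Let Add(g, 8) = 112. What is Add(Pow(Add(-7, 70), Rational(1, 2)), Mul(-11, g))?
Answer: Add(-1144, Mul(3, Pow(7, Rational(1, 2)))) ≈ -1136.1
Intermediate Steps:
g = 104 (g = Add(-8, 112) = 104)
Add(Pow(Add(-7, 70), Rational(1, 2)), Mul(-11, g)) = Add(Pow(Add(-7, 70), Rational(1, 2)), Mul(-11, 104)) = Add(Pow(63, Rational(1, 2)), -1144) = Add(Mul(3, Pow(7, Rational(1, 2))), -1144) = Add(-1144, Mul(3, Pow(7, Rational(1, 2))))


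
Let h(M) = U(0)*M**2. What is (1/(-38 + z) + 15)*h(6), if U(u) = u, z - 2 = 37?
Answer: 0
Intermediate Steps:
z = 39 (z = 2 + 37 = 39)
h(M) = 0 (h(M) = 0*M**2 = 0)
(1/(-38 + z) + 15)*h(6) = (1/(-38 + 39) + 15)*0 = (1/1 + 15)*0 = (1 + 15)*0 = 16*0 = 0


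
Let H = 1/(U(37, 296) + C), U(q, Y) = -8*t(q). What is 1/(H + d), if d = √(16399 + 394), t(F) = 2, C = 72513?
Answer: -72497/88260901446136 + 5255815009*√16793/88260901446136 ≈ 0.0077168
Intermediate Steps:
U(q, Y) = -16 (U(q, Y) = -8*2 = -16)
d = √16793 ≈ 129.59
H = 1/72497 (H = 1/(-16 + 72513) = 1/72497 ≈ 1.3794e-5)
1/(H + d) = 1/(1/72497 + √16793)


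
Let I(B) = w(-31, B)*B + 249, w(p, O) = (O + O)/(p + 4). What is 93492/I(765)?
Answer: -10388/4789 ≈ -2.1691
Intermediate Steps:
w(p, O) = 2*O/(4 + p) (w(p, O) = (2*O)/(4 + p) = 2*O/(4 + p))
I(B) = 249 - 2*B²/27 (I(B) = (2*B/(4 - 31))*B + 249 = (2*B/(-27))*B + 249 = (2*B*(-1/27))*B + 249 = (-2*B/27)*B + 249 = -2*B²/27 + 249 = 249 - 2*B²/27)
93492/I(765) = 93492/(249 - 2/27*765²) = 93492/(249 - 2/27*585225) = 93492/(249 - 43350) = 93492/(-43101) = 93492*(-1/43101) = -10388/4789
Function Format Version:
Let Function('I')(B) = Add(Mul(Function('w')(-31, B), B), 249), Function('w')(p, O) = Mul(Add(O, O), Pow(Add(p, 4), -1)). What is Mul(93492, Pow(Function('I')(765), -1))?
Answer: Rational(-10388, 4789) ≈ -2.1691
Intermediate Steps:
Function('w')(p, O) = Mul(2, O, Pow(Add(4, p), -1)) (Function('w')(p, O) = Mul(Mul(2, O), Pow(Add(4, p), -1)) = Mul(2, O, Pow(Add(4, p), -1)))
Function('I')(B) = Add(249, Mul(Rational(-2, 27), Pow(B, 2))) (Function('I')(B) = Add(Mul(Mul(2, B, Pow(Add(4, -31), -1)), B), 249) = Add(Mul(Mul(2, B, Pow(-27, -1)), B), 249) = Add(Mul(Mul(2, B, Rational(-1, 27)), B), 249) = Add(Mul(Mul(Rational(-2, 27), B), B), 249) = Add(Mul(Rational(-2, 27), Pow(B, 2)), 249) = Add(249, Mul(Rational(-2, 27), Pow(B, 2))))
Mul(93492, Pow(Function('I')(765), -1)) = Mul(93492, Pow(Add(249, Mul(Rational(-2, 27), Pow(765, 2))), -1)) = Mul(93492, Pow(Add(249, Mul(Rational(-2, 27), 585225)), -1)) = Mul(93492, Pow(Add(249, -43350), -1)) = Mul(93492, Pow(-43101, -1)) = Mul(93492, Rational(-1, 43101)) = Rational(-10388, 4789)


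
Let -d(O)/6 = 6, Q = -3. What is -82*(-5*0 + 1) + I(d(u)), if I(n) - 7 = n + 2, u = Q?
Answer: -109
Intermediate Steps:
u = -3
d(O) = -36 (d(O) = -6*6 = -36)
I(n) = 9 + n (I(n) = 7 + (n + 2) = 7 + (2 + n) = 9 + n)
-82*(-5*0 + 1) + I(d(u)) = -82*(-5*0 + 1) + (9 - 36) = -82*(0 + 1) - 27 = -82*1 - 27 = -82 - 27 = -109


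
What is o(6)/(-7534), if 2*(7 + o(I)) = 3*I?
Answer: -1/3767 ≈ -0.00026546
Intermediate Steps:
o(I) = -7 + 3*I/2 (o(I) = -7 + (3*I)/2 = -7 + 3*I/2)
o(6)/(-7534) = (-7 + (3/2)*6)/(-7534) = (-7 + 9)*(-1/7534) = 2*(-1/7534) = -1/3767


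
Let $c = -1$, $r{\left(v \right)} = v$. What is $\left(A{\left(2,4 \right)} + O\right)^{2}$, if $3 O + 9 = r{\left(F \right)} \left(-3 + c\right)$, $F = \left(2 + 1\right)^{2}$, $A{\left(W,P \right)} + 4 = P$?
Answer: $225$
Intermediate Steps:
$A{\left(W,P \right)} = -4 + P$
$F = 9$ ($F = 3^{2} = 9$)
$O = -15$ ($O = -3 + \frac{9 \left(-3 - 1\right)}{3} = -3 + \frac{9 \left(-4\right)}{3} = -3 + \frac{1}{3} \left(-36\right) = -3 - 12 = -15$)
$\left(A{\left(2,4 \right)} + O\right)^{2} = \left(\left(-4 + 4\right) - 15\right)^{2} = \left(0 - 15\right)^{2} = \left(-15\right)^{2} = 225$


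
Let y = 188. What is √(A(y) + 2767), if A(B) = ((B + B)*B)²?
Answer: √4996796111 ≈ 70688.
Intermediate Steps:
A(B) = 4*B⁴ (A(B) = ((2*B)*B)² = (2*B²)² = 4*B⁴)
√(A(y) + 2767) = √(4*188⁴ + 2767) = √(4*1249198336 + 2767) = √(4996793344 + 2767) = √4996796111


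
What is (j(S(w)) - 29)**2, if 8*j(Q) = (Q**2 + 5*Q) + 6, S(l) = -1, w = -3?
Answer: 13225/16 ≈ 826.56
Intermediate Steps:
j(Q) = 3/4 + Q**2/8 + 5*Q/8 (j(Q) = ((Q**2 + 5*Q) + 6)/8 = (6 + Q**2 + 5*Q)/8 = 3/4 + Q**2/8 + 5*Q/8)
(j(S(w)) - 29)**2 = ((3/4 + (1/8)*(-1)**2 + (5/8)*(-1)) - 29)**2 = ((3/4 + (1/8)*1 - 5/8) - 29)**2 = ((3/4 + 1/8 - 5/8) - 29)**2 = (1/4 - 29)**2 = (-115/4)**2 = 13225/16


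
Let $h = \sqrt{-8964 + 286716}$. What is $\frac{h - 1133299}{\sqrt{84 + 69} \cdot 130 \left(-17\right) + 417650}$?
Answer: $- \frac{9466446547}{3473685104} - \frac{751377237 \sqrt{17}}{17368425520} + \frac{663 \sqrt{1180446}}{8684212760} + \frac{8353 \sqrt{69438}}{1736842552} \approx -2.9022$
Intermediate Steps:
$h = 2 \sqrt{69438}$ ($h = \sqrt{277752} = 2 \sqrt{69438} \approx 527.02$)
$\frac{h - 1133299}{\sqrt{84 + 69} \cdot 130 \left(-17\right) + 417650} = \frac{2 \sqrt{69438} - 1133299}{\sqrt{84 + 69} \cdot 130 \left(-17\right) + 417650} = \frac{-1133299 + 2 \sqrt{69438}}{\sqrt{153} \cdot 130 \left(-17\right) + 417650} = \frac{-1133299 + 2 \sqrt{69438}}{3 \sqrt{17} \cdot 130 \left(-17\right) + 417650} = \frac{-1133299 + 2 \sqrt{69438}}{390 \sqrt{17} \left(-17\right) + 417650} = \frac{-1133299 + 2 \sqrt{69438}}{- 6630 \sqrt{17} + 417650} = \frac{-1133299 + 2 \sqrt{69438}}{417650 - 6630 \sqrt{17}}$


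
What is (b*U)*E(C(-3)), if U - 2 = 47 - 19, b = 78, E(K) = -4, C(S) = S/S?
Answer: -9360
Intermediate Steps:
C(S) = 1
U = 30 (U = 2 + (47 - 19) = 2 + 28 = 30)
(b*U)*E(C(-3)) = (78*30)*(-4) = 2340*(-4) = -9360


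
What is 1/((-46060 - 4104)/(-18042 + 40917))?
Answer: -22875/50164 ≈ -0.45600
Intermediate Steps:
1/((-46060 - 4104)/(-18042 + 40917)) = 1/(-50164/22875) = -22875/50164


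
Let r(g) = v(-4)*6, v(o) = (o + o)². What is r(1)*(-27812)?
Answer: -10679808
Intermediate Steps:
v(o) = 4*o² (v(o) = (2*o)² = 4*o²)
r(g) = 384 (r(g) = (4*(-4)²)*6 = (4*16)*6 = 64*6 = 384)
r(1)*(-27812) = 384*(-27812) = -10679808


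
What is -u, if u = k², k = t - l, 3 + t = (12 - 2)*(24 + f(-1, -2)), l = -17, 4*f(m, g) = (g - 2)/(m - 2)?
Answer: -595984/9 ≈ -66221.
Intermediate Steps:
f(m, g) = (-2 + g)/(4*(-2 + m)) (f(m, g) = ((g - 2)/(m - 2))/4 = ((-2 + g)/(-2 + m))/4 = (-2 + g)/(4*(-2 + m)))
t = 721/3 (t = -3 + (12 - 2)*(24 + (-2 - 2)/(4*(-2 - 1))) = -3 + 10*(24 + (¼)*(-4)/(-3)) = -3 + 10*(24 + (¼)*(-⅓)*(-4)) = -3 + 10*(24 + ⅓) = -3 + 10*(73/3) = -3 + 730/3 = 721/3 ≈ 240.33)
k = 772/3 (k = 721/3 - 1*(-17) = 721/3 + 17 = 772/3 ≈ 257.33)
u = 595984/9 (u = (772/3)² = 595984/9 ≈ 66221.)
-u = -1*595984/9 = -595984/9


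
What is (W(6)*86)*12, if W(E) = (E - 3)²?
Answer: 9288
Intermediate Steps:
W(E) = (-3 + E)²
(W(6)*86)*12 = ((-3 + 6)²*86)*12 = (3²*86)*12 = (9*86)*12 = 774*12 = 9288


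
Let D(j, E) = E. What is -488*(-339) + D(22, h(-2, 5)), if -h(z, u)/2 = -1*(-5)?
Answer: 165422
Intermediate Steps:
h(z, u) = -10 (h(z, u) = -(-2)*(-5) = -2*5 = -10)
-488*(-339) + D(22, h(-2, 5)) = -488*(-339) - 10 = 165432 - 10 = 165422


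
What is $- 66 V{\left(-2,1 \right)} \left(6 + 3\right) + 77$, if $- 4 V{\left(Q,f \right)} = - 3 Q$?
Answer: $968$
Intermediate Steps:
$V{\left(Q,f \right)} = \frac{3 Q}{4}$ ($V{\left(Q,f \right)} = - \frac{\left(-3\right) Q}{4} = \frac{3 Q}{4}$)
$- 66 V{\left(-2,1 \right)} \left(6 + 3\right) + 77 = - 66 \cdot \frac{3}{4} \left(-2\right) \left(6 + 3\right) + 77 = - 66 \left(\left(- \frac{3}{2}\right) 9\right) + 77 = \left(-66\right) \left(- \frac{27}{2}\right) + 77 = 891 + 77 = 968$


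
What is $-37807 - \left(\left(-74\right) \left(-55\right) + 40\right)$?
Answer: $-41917$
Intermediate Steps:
$-37807 - \left(\left(-74\right) \left(-55\right) + 40\right) = -37807 - \left(4070 + 40\right) = -37807 - 4110 = -41917$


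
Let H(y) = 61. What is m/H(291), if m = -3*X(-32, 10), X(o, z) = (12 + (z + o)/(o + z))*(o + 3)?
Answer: 1131/61 ≈ 18.541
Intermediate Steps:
X(o, z) = 39 + 13*o (X(o, z) = (12 + (o + z)/(o + z))*(3 + o) = (12 + 1)*(3 + o) = 13*(3 + o) = 39 + 13*o)
m = 1131 (m = -3*(39 + 13*(-32)) = -3*(39 - 416) = -3*(-377) = 1131)
m/H(291) = 1131/61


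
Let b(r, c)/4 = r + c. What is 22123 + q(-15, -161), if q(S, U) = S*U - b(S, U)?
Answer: 25242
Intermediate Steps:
b(r, c) = 4*c + 4*r (b(r, c) = 4*(r + c) = 4*(c + r) = 4*c + 4*r)
q(S, U) = -4*S - 4*U + S*U (q(S, U) = S*U - (4*U + 4*S) = S*U - (4*S + 4*U) = S*U + (-4*S - 4*U) = -4*S - 4*U + S*U)
22123 + q(-15, -161) = 22123 + (-4*(-15) - 4*(-161) - 15*(-161)) = 22123 + (60 + 644 + 2415) = 22123 + 3119 = 25242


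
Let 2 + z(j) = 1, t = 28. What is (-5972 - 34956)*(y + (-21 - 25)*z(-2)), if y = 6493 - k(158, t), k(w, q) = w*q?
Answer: -86562720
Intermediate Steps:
k(w, q) = q*w
z(j) = -1 (z(j) = -2 + 1 = -1)
y = 2069 (y = 6493 - 28*158 = 6493 - 1*4424 = 6493 - 4424 = 2069)
(-5972 - 34956)*(y + (-21 - 25)*z(-2)) = (-5972 - 34956)*(2069 + (-21 - 25)*(-1)) = -40928*(2069 - 46*(-1)) = -40928*(2069 + 46) = -40928*2115 = -86562720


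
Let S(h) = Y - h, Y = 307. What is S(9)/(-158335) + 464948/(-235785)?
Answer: -1339778282/678782145 ≈ -1.9738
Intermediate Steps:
S(h) = 307 - h
S(9)/(-158335) + 464948/(-235785) = (307 - 1*9)/(-158335) + 464948/(-235785) = (307 - 9)*(-1/158335) + 464948*(-1/235785) = 298*(-1/158335) - 42268/21435 = -298/158335 - 42268/21435 = -1339778282/678782145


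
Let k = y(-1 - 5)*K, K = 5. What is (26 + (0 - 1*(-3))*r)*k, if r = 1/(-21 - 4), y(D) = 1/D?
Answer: -647/30 ≈ -21.567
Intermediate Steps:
r = -1/25 (r = 1/(-25) = -1/25 ≈ -0.040000)
k = -⅚ (k = 5/(-1 - 5) = 5/(-6) = -⅙*5 = -⅚ ≈ -0.83333)
(26 + (0 - 1*(-3))*r)*k = (26 + (0 - 1*(-3))*(-1/25))*(-⅚) = (26 + (0 + 3)*(-1/25))*(-⅚) = (26 + 3*(-1/25))*(-⅚) = (26 - 3/25)*(-⅚) = (647/25)*(-⅚) = -647/30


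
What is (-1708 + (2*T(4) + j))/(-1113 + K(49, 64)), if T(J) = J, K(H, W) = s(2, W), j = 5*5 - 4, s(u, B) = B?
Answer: 1679/1049 ≈ 1.6006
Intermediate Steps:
j = 21 (j = 25 - 4 = 21)
K(H, W) = W
(-1708 + (2*T(4) + j))/(-1113 + K(49, 64)) = (-1708 + (2*4 + 21))/(-1113 + 64) = (-1708 + (8 + 21))/(-1049) = (-1708 + 29)*(-1/1049) = -1679*(-1/1049) = 1679/1049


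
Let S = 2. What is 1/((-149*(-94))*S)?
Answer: 1/28012 ≈ 3.5699e-5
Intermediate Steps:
1/((-149*(-94))*S) = 1/(-149*(-94)*2) = 1/(14006*2) = 1/28012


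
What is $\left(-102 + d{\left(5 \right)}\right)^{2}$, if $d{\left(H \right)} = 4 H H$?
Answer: $4$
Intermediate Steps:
$d{\left(H \right)} = 4 H^{2}$
$\left(-102 + d{\left(5 \right)}\right)^{2} = \left(-102 + 4 \cdot 5^{2}\right)^{2} = \left(-102 + 4 \cdot 25\right)^{2} = \left(-102 + 100\right)^{2} = \left(-2\right)^{2} = 4$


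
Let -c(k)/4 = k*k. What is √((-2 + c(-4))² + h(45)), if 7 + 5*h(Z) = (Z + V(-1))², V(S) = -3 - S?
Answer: √118110/5 ≈ 68.734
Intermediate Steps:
c(k) = -4*k² (c(k) = -4*k*k = -4*k²)
h(Z) = -7/5 + (-2 + Z)²/5 (h(Z) = -7/5 + (Z + (-3 - 1*(-1)))²/5 = -7/5 + (Z + (-3 + 1))²/5 = -7/5 + (Z - 2)²/5 = -7/5 + (-2 + Z)²/5)
√((-2 + c(-4))² + h(45)) = √((-2 - 4*(-4)²)² + (-7/5 + (-2 + 45)²/5)) = √((-2 - 4*16)² + (-7/5 + (⅕)*43²)) = √((-2 - 64)² + (-7/5 + (⅕)*1849)) = √((-66)² + (-7/5 + 1849/5)) = √(4356 + 1842/5) = √(23622/5) = √118110/5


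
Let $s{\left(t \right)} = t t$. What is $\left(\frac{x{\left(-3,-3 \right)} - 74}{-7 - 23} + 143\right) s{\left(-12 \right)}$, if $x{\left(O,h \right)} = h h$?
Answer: $20904$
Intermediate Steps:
$x{\left(O,h \right)} = h^{2}$
$s{\left(t \right)} = t^{2}$
$\left(\frac{x{\left(-3,-3 \right)} - 74}{-7 - 23} + 143\right) s{\left(-12 \right)} = \left(\frac{\left(-3\right)^{2} - 74}{-7 - 23} + 143\right) \left(-12\right)^{2} = \left(\frac{9 - 74}{-30} + 143\right) 144 = \left(\left(-65\right) \left(- \frac{1}{30}\right) + 143\right) 144 = \left(\frac{13}{6} + 143\right) 144 = \frac{871}{6} \cdot 144 = 20904$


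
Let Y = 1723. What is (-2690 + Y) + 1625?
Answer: 658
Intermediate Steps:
(-2690 + Y) + 1625 = (-2690 + 1723) + 1625 = -967 + 1625 = 658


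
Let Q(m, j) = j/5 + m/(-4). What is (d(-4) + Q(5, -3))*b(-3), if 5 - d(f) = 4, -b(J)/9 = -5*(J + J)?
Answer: 459/2 ≈ 229.50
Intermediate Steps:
Q(m, j) = -m/4 + j/5 (Q(m, j) = j*(⅕) + m*(-¼) = j/5 - m/4 = -m/4 + j/5)
b(J) = 90*J (b(J) = -(-45)*(J + J) = -(-45)*2*J = -(-90)*J = 90*J)
d(f) = 1 (d(f) = 5 - 1*4 = 5 - 4 = 1)
(d(-4) + Q(5, -3))*b(-3) = (1 + (-¼*5 + (⅕)*(-3)))*(90*(-3)) = (1 + (-5/4 - ⅗))*(-270) = (1 - 37/20)*(-270) = -17/20*(-270) = 459/2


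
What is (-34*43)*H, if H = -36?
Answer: 52632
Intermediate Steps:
(-34*43)*H = -34*43*(-36) = -1462*(-36) = 52632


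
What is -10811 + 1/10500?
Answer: -113515499/10500 ≈ -10811.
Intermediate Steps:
-10811 + 1/10500 = -113515499/10500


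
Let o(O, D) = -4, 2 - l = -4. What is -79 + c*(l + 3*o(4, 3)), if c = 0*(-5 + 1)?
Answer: -79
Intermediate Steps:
l = 6 (l = 2 - 1*(-4) = 2 + 4 = 6)
c = 0 (c = 0*(-4) = 0)
-79 + c*(l + 3*o(4, 3)) = -79 + 0*(6 + 3*(-4)) = -79 + 0*(6 - 12) = -79 + 0*(-6) = -79 + 0 = -79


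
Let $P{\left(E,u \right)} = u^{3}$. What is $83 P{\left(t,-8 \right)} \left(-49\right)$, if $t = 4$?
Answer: $2082304$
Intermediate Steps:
$83 P{\left(t,-8 \right)} \left(-49\right) = 83 \left(-8\right)^{3} \left(-49\right) = 83 \left(-512\right) \left(-49\right) = \left(-42496\right) \left(-49\right) = 2082304$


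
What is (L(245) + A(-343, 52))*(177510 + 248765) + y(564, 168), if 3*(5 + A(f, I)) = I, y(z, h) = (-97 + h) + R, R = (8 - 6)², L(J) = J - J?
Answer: 15772400/3 ≈ 5.2575e+6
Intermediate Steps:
L(J) = 0
R = 4 (R = 2² = 4)
y(z, h) = -93 + h (y(z, h) = (-97 + h) + 4 = -93 + h)
A(f, I) = -5 + I/3
(L(245) + A(-343, 52))*(177510 + 248765) + y(564, 168) = (0 + (-5 + (⅓)*52))*(177510 + 248765) + (-93 + 168) = (0 + (-5 + 52/3))*426275 + 75 = (0 + 37/3)*426275 + 75 = (37/3)*426275 + 75 = 15772175/3 + 75 = 15772400/3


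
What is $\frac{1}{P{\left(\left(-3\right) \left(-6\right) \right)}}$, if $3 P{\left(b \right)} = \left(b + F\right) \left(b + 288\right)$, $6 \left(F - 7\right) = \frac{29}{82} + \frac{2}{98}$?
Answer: $\frac{4018}{10271451} \approx 0.00039118$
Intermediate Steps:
$F = \frac{56753}{8036}$ ($F = 7 + \frac{\frac{29}{82} + \frac{2}{98}}{6} = 7 + \frac{29 \cdot \frac{1}{82} + 2 \cdot \frac{1}{98}}{6} = 7 + \frac{\frac{29}{82} + \frac{1}{49}}{6} = 7 + \frac{1}{6} \cdot \frac{1503}{4018} = 7 + \frac{501}{8036} = \frac{56753}{8036} \approx 7.0623$)
$P{\left(b \right)} = \frac{\left(288 + b\right) \left(\frac{56753}{8036} + b\right)}{3}$ ($P{\left(b \right)} = \frac{\left(b + \frac{56753}{8036}\right) \left(b + 288\right)}{3} = \frac{\left(\frac{56753}{8036} + b\right) \left(288 + b\right)}{3} = \frac{\left(288 + b\right) \left(\frac{56753}{8036} + b\right)}{3}$)
$\frac{1}{P{\left(\left(-3\right) \left(-6\right) \right)}} = \frac{1}{\frac{1362072}{2009} + \frac{\left(\left(-3\right) \left(-6\right)\right)^{2}}{3} + \frac{2371121 \left(\left(-3\right) \left(-6\right)\right)}{24108}} = \frac{1}{\frac{1362072}{2009} + \frac{18^{2}}{3} + \frac{2371121}{24108} \cdot 18} = \frac{1}{\frac{1362072}{2009} + \frac{1}{3} \cdot 324 + \frac{7113363}{4018}} = \frac{1}{\frac{1362072}{2009} + 108 + \frac{7113363}{4018}} = \frac{1}{\frac{10271451}{4018}} = \frac{4018}{10271451}$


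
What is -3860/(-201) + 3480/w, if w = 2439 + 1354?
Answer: 15340460/762393 ≈ 20.121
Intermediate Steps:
w = 3793
-3860/(-201) + 3480/w = -3860/(-201) + 3480/3793 = -3860*(-1/201) + 3480*(1/3793) = 3860/201 + 3480/3793 = 15340460/762393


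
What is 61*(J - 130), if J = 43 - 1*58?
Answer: -8845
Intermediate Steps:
J = -15 (J = 43 - 58 = -15)
61*(J - 130) = 61*(-15 - 130) = 61*(-145) = -8845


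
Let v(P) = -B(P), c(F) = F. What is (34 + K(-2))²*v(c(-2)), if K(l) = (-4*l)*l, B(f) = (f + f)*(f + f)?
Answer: -5184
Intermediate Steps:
B(f) = 4*f² (B(f) = (2*f)*(2*f) = 4*f²)
K(l) = -4*l²
v(P) = -4*P²
(34 + K(-2))²*v(c(-2)) = (34 - 4*(-2)²)²*(-4*(-2)²) = (34 - 4*4)²*(-4*4) = (34 - 16)²*(-16) = 18²*(-16) = 324*(-16) = -5184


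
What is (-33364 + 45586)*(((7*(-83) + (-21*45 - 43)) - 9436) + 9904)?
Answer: -13456422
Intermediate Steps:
(-33364 + 45586)*(((7*(-83) + (-21*45 - 43)) - 9436) + 9904) = 12222*(((-581 + (-945 - 43)) - 9436) + 9904) = 12222*(((-581 - 988) - 9436) + 9904) = 12222*((-1569 - 9436) + 9904) = 12222*(-11005 + 9904) = 12222*(-1101) = -13456422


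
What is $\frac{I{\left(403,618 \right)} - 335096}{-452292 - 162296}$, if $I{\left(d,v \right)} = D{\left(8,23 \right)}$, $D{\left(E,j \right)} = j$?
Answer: $\frac{335073}{614588} \approx 0.5452$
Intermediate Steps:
$I{\left(d,v \right)} = 23$
$\frac{I{\left(403,618 \right)} - 335096}{-452292 - 162296} = \frac{23 - 335096}{-452292 - 162296} = - \frac{335073}{-614588} = \left(-335073\right) \left(- \frac{1}{614588}\right) = \frac{335073}{614588}$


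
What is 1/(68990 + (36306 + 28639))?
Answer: 1/133935 ≈ 7.4663e-6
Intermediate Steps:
1/(68990 + (36306 + 28639)) = 1/(68990 + 64945) = 1/133935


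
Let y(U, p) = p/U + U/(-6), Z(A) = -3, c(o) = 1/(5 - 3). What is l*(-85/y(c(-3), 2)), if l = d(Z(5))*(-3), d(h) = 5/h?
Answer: -5100/47 ≈ -108.51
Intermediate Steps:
c(o) = ½ (c(o) = 1/2 = ½)
y(U, p) = -U/6 + p/U (y(U, p) = p/U + U*(-⅙) = p/U - U/6 = -U/6 + p/U)
l = 5 (l = (5/(-3))*(-3) = (5*(-⅓))*(-3) = -5/3*(-3) = 5)
l*(-85/y(c(-3), 2)) = 5*(-85/(-⅙*½ + 2/(½))) = 5*(-85/(-1/12 + 2*2)) = 5*(-85/(-1/12 + 4)) = 5*(-85/47/12) = 5*(-85*12/47) = 5*(-1020/47) = -5100/47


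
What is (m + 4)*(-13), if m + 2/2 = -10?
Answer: 91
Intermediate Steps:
m = -11 (m = -1 - 10 = -11)
(m + 4)*(-13) = (-11 + 4)*(-13) = -7*(-13) = 91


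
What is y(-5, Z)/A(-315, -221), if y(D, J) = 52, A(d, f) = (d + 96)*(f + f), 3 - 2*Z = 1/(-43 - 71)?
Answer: 2/3723 ≈ 0.00053720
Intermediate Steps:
Z = 343/228 (Z = 3/2 - 1/(2*(-43 - 71)) = 3/2 - ½/(-114) = 3/2 - ½*(-1/114) = 3/2 + 1/228 = 343/228 ≈ 1.5044)
A(d, f) = 2*f*(96 + d) (A(d, f) = (96 + d)*(2*f) = 2*f*(96 + d))
y(-5, Z)/A(-315, -221) = 52/((2*(-221)*(96 - 315))) = 52/((2*(-221)*(-219))) = 52/96798 = 52*(1/96798) = 2/3723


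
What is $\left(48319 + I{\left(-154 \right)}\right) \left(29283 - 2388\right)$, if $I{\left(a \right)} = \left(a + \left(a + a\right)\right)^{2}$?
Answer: $7040115885$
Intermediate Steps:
$I{\left(a \right)} = 9 a^{2}$ ($I{\left(a \right)} = \left(a + 2 a\right)^{2} = \left(3 a\right)^{2} = 9 a^{2}$)
$\left(48319 + I{\left(-154 \right)}\right) \left(29283 - 2388\right) = \left(48319 + 9 \left(-154\right)^{2}\right) \left(29283 - 2388\right) = \left(48319 + 9 \cdot 23716\right) 26895 = \left(48319 + 213444\right) 26895 = 261763 \cdot 26895 = 7040115885$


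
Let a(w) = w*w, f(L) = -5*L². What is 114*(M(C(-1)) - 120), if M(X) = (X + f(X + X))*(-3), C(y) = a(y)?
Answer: -7182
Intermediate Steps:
a(w) = w²
C(y) = y²
M(X) = -3*X + 60*X² (M(X) = (X - 5*(X + X)²)*(-3) = (X - 5*4*X²)*(-3) = (X - 20*X²)*(-3) = -3*X + 60*X²)
114*(M(C(-1)) - 120) = 114*(3*(-1)²*(-1 + 20*(-1)²) - 120) = 114*(3*1*(-1 + 20*1) - 120) = 114*(3*1*(-1 + 20) - 120) = 114*(3*1*19 - 120) = 114*(57 - 120) = 114*(-63) = -7182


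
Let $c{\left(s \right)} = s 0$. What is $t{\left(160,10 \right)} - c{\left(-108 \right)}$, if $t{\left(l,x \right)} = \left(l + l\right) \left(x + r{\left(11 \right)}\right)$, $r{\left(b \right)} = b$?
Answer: $6720$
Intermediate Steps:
$c{\left(s \right)} = 0$
$t{\left(l,x \right)} = 2 l \left(11 + x\right)$ ($t{\left(l,x \right)} = \left(l + l\right) \left(x + 11\right) = 2 l \left(11 + x\right)$)
$t{\left(160,10 \right)} - c{\left(-108 \right)} = 2 \cdot 160 \left(11 + 10\right) - 0 = 2 \cdot 160 \cdot 21 + 0 = 6720 + 0 = 6720$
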